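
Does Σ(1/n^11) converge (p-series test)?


p-series test: Σ c/n^p converges if p > 1, diverges if p ≤ 1 (constant c > 0 doesn't affect convergence).
p = 11
11 > 1 → CONVERGES

Converges (p = 11 > 1)


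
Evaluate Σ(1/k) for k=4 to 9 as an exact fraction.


Σₖ₌4^9 1/k = 1/4 + 1/5 + 1/6 + 1/7 + 1/8 + 1/9
= 2509/2520
≈ 0.9956

Sum = 2509/2520 ≈ 0.9956


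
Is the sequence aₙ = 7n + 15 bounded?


aₙ = 7n + 15 → as n→∞, aₙ→∞
No finite upper bound exists
The sequence is UNBOUNDED

Unbounded (aₙ → ∞ as n → ∞)


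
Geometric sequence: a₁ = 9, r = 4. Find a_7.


aₙ = a₁·r^(n-1)
= 9×4^6
= 9×4096
= 36864

a_7 = 36864


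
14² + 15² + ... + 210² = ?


Σₖ₌14^210 k² = Σₖ₌₁^210 k² − Σₖ₌₁^13 k²
= 210·211·421/6 − 13·14·27/6
= 3109085 − 819 = 3108266

Σk² = 3108266


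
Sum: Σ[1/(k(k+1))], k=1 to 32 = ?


1/(k(k+1)) = 1/k - 1/(k+1) (partial fractions)
Telescoping: Σ = 1 - 1/33 = 32/33

Sum = 32/33


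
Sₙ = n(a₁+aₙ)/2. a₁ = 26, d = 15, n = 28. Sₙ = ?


aₙ = 26 + (28-1)×15 = 431
Sₙ = n(a₁+aₙ)/2 = 28×(26+431)/2
= 28×457/2 = 6398

S_28 = 6398


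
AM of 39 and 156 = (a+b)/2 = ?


AM = (39 + 156)/2 = 195/2 = 97.5

AM = 97.5


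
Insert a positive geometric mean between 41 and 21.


GM = √(41×21) = √861 = 29.3428

GM = 29.3428


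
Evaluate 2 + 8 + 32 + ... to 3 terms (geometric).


Sₙ = 2×(4^3 - 1)/(4 - 1)
= 2×(64 - 1)/3
= 2×63/3
= 42

S_3 = 42


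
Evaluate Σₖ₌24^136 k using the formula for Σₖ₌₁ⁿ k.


Σₖ₌24^136 k = Σₖ₌₁^136 k − Σₖ₌₁^23 k
= 136·137/2 − 23·24/2
= 9316 − 276 = 9040

Σk = 9040


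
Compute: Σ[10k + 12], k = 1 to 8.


Σ(10k+12) = 10·Σk + 12·n
= 10·36 + 12·8
= 360 + 96 = 456

Σ = 456


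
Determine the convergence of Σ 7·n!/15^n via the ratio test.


aₙ = 7·n!/15^n
a_{n+1}/aₙ = (n+1)!/15^(n+1) × 15^n/n!  (constant 7 cancels)
= (n+1)/15
L = lim(n→∞) (n+1)/15 = ∞
L > 1 → series DIVERGES

Diverges (ratio test: L = ∞ > 1)


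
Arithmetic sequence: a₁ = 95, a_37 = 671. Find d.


d = (aₙ - a₁)/(n-1)
= (671 - 95)/(37-1)
= 576/36 = 16

d = 16


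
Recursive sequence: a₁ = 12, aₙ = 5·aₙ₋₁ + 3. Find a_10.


Computing step by step:
a_1 = 12
a_2 = 63
a_3 = 318
a_4 = 1593
a_5 = 7968
a_6 = 39843
a_7 = 199218
a_8 = 996093
a_9 = 4980468
a_10 = 24902343


a_10 = 24902343


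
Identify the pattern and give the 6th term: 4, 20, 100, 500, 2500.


Pattern: geometric (r=5)
Terms: 4, 20, 100, 500, 2500
Next term = 12500

Next term = 12500


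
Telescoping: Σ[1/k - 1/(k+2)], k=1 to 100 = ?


Telescoping with gap 2: two head and two tail terms survive.
= (1 + 1/2) - (1/101 + 1/102)
= 3/2 - 1/101 - 1/102 = 7625/5151

Sum = 7625/5151


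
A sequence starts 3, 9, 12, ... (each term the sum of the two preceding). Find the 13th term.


Computing iteratively: 3, 9, 12, 21, 33, 54, 87, 141, 228, 369, 597, 966, ...
a_13 = 1563

a_13 = 1563


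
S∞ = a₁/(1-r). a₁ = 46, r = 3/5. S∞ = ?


S∞ = a₁/(1-r) = 46/(1 - 3/5)
= 46/(2/5)
= 115

S∞ = 115


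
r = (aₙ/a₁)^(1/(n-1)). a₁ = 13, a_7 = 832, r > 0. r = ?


r^(n-1) = aₙ/a₁
r^6 = 832/13 = 64
r = 64^(1/6)
= ±2; taking r > 0 gives r = 2

r = 2


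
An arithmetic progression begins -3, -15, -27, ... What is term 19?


aₙ = a₁ + (n-1)d
= -3 + (19-1)×-12
= -3 - 216
= -219

a_19 = -219


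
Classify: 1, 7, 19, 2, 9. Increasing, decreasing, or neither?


Differences: 6, 12, -17, 7
Difference at position 1 is +6 (> 0) but position 3 is -17 (< 0) — sequence both rises and falls
→ NOT monotonic

Not monotonic


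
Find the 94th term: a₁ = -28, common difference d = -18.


aₙ = a₁ + (n-1)d
= -28 + (94-1)×-18
= -28 - 1674
= -1702

a_94 = -1702


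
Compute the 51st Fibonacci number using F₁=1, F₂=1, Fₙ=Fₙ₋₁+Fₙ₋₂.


Fibonacci sequence: 1, 1, 2, 3, 5, 8, 13, 21, 34, 55, 89, ...
F(51) = 20365011074

F(51) = 20365011074


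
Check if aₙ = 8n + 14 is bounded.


aₙ = 8n + 14 → as n→∞, aₙ→∞
No finite upper bound exists
The sequence is UNBOUNDED

Unbounded (aₙ → ∞ as n → ∞)


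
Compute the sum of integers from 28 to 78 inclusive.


Σₖ₌28^78 k = Σₖ₌₁^78 k − Σₖ₌₁^27 k
= 78·79/2 − 27·28/2
= 3081 − 378 = 2703

Σk = 2703


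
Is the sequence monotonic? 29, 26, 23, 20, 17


Differences: -3, -3, -3, -3
All differences < 0 → strictly DECREASING

Monotonically decreasing


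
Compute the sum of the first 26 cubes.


n(n+1)/2 = 26×27/2 = 351
Σk³ = 351² = 123201

Σk³ = 123201


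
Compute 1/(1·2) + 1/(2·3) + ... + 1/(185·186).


1/(k(k+1)) = 1/k - 1/(k+1) (partial fractions)
Telescoping: Σ = 1 - 1/186 = 185/186

Sum = 185/186


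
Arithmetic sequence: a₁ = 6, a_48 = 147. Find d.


d = (aₙ - a₁)/(n-1)
= (147 - 6)/(48-1)
= 141/47 = 3

d = 3


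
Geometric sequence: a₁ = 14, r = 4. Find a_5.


aₙ = a₁·r^(n-1)
= 14×4^4
= 14×256
= 3584

a_5 = 3584


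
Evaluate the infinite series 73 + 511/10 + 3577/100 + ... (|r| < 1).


S∞ = a₁/(1-r) = 73/(1 - 7/10)
= 73/(3/10)
= 730/3

S∞ = 730/3


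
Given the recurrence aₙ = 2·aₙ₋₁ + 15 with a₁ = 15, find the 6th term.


Computing step by step:
a_1 = 15
a_2 = 45
a_3 = 105
a_4 = 225
a_5 = 465
a_6 = 945


a_6 = 945


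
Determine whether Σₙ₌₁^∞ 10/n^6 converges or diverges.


p-series test: Σ c/n^p converges if p > 1, diverges if p ≤ 1 (constant c > 0 doesn't affect convergence).
p = 6
6 > 1 → CONVERGES

Converges (p = 6 > 1)


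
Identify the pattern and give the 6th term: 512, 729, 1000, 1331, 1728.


Pattern: perfect cubes: n³
Terms: 512, 729, 1000, 1331, 1728
Next term = 2197

Next term = 2197


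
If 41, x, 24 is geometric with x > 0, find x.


GM = √(41×24) = √984 = 31.3688

GM = 31.3688


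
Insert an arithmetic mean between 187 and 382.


AM = (187 + 382)/2 = 569/2 = 284.5

AM = 284.5


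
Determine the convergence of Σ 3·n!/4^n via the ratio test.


aₙ = 3·n!/4^n
a_{n+1}/aₙ = (n+1)!/4^(n+1) × 4^n/n!  (constant 3 cancels)
= (n+1)/4
L = lim(n→∞) (n+1)/4 = ∞
L > 1 → series DIVERGES

Diverges (ratio test: L = ∞ > 1)


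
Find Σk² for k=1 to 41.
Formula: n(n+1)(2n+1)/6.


n = 41
n(n+1)(2n+1)/6 = 41×42×83/6
= 142926/6 = 23821

Σk² = 23821


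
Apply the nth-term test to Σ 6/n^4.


lim(n→∞) 6/n^4 = 0
lim aₙ = 0 → nth-term test is INCONCLUSIVE
(Need other tests; this is actually a convergent p-series with p=4 > 1)

Inconclusive (lim aₙ = 0; need another test)


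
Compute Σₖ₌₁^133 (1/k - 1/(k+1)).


Telescoping: adjacent terms cancel.
= 1/1 - 1/134
= 1 - 1/134 = 133/134

Sum = 133/134


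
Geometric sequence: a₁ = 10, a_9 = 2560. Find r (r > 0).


r^(n-1) = aₙ/a₁
r^8 = 2560/10 = 256
r = 256^(1/8)
= ±2; taking r > 0 gives r = 2

r = 2


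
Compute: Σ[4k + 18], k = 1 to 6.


Σ(4k+18) = 4·Σk + 18·n
= 4·21 + 18·6
= 84 + 108 = 192

Σ = 192


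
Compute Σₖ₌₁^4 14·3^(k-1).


Sₙ = 14×(3^4 - 1)/(3 - 1)
= 14×(81 - 1)/2
= 14×80/2
= 560

S_4 = 560


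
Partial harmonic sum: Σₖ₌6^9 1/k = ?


Σₖ₌6^9 1/k = 1/6 + 1/7 + 1/8 + 1/9
= 275/504
≈ 0.5456

Sum = 275/504 ≈ 0.5456


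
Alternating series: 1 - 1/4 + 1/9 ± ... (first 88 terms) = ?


S = 1 - 1/4 + 1/9 - 1/16 + 1/25 - 1/36 + 1/49 - 1/64 ± ...
= 0.8224
(Full series converges to +π²/12 ≈ +0.8225)

S_88 = 0.8224


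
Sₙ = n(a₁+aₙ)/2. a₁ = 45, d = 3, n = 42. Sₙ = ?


aₙ = 45 + (42-1)×3 = 168
Sₙ = n(a₁+aₙ)/2 = 42×(45+168)/2
= 42×213/2 = 4473

S_42 = 4473


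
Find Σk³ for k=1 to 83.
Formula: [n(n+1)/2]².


n(n+1)/2 = 83×84/2 = 3486
Σk³ = 3486² = 12152196

Σk³ = 12152196


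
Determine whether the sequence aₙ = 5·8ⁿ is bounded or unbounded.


aₙ = 5·8ⁿ → as n→∞, aₙ→∞ (since base 8 > 1)
No finite upper bound exists
The sequence is UNBOUNDED

Unbounded (aₙ → ∞ as n → ∞)


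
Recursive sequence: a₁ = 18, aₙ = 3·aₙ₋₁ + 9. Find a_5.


Computing step by step:
a_1 = 18
a_2 = 63
a_3 = 198
a_4 = 603
a_5 = 1818


a_5 = 1818


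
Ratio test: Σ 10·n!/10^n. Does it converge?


aₙ = 10·n!/10^n
a_{n+1}/aₙ = (n+1)!/10^(n+1) × 10^n/n!  (constant 10 cancels)
= (n+1)/10
L = lim(n→∞) (n+1)/10 = ∞
L > 1 → series DIVERGES

Diverges (ratio test: L = ∞ > 1)


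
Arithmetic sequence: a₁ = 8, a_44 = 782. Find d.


d = (aₙ - a₁)/(n-1)
= (782 - 8)/(44-1)
= 774/43 = 18

d = 18


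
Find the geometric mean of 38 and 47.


GM = √(38×47) = √1786 = 42.2611

GM = 42.2611


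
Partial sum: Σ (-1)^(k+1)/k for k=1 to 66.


S = 1 - 1/2 + 1/3 - 1/4 + 1/5 - 1/6 + 1/7 - 1/8 ± ...
= 0.6856
(Full series converges to +ln(2) ≈ +0.6931)

S_66 = 0.6856


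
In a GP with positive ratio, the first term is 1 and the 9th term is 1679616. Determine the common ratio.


r^(n-1) = aₙ/a₁
r^8 = 1679616/1 = 1679616
r = 1679616^(1/8)
= ±6; taking r > 0 gives r = 6

r = 6


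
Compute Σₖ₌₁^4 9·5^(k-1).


Sₙ = 9×(5^4 - 1)/(5 - 1)
= 9×(625 - 1)/4
= 9×624/4
= 1404

S_4 = 1404


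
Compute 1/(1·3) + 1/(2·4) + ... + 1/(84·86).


1/(k(k+2)) = (1/2)·(1/k - 1/(k+2)) (partial fractions)
Telescoping: Σ = (1/2)·(1 + 1/2 - 1/85 - 1/86) = 5397/7310

Sum = 5397/7310


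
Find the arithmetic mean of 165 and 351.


AM = (165 + 351)/2 = 516/2 = 258

AM = 258


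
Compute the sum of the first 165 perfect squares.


n = 165
n(n+1)(2n+1)/6 = 165×166×331/6
= 9066090/6 = 1511015

Σk² = 1511015


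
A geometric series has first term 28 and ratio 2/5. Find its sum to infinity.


S∞ = a₁/(1-r) = 28/(1 - 2/5)
= 28/(3/5)
= 140/3

S∞ = 140/3


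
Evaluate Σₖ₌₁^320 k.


n(n+1)/2 = 320×321/2 = 102720/2 = 51360

Σk = 51360


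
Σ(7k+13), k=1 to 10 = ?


Σ(7k+13) = 7·Σk + 13·n
= 7·55 + 13·10
= 385 + 130 = 515

Σ = 515


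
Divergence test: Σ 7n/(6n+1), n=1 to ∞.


lim(n→∞) 7n/(6n+1) = 7/6 = 7/6  (divide numerator and denominator by n)
lim aₙ = 7/6 ≠ 0 → series DIVERGES

Diverges (lim aₙ = 7/6 ≠ 0)


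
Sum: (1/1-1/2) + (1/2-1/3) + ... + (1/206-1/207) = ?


Telescoping: adjacent terms cancel.
= 1/1 - 1/207
= 1 - 1/207 = 206/207

Sum = 206/207


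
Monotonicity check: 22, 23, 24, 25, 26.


Differences: 1, 1, 1, 1
All differences > 0 → strictly INCREASING

Monotonically increasing


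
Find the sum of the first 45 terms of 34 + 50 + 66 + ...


aₙ = 34 + (45-1)×16 = 738
Sₙ = n(a₁+aₙ)/2 = 45×(34+738)/2
= 45×772/2 = 17370

S_45 = 17370


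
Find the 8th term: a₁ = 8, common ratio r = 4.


aₙ = a₁·r^(n-1)
= 8×4^7
= 8×16384
= 131072

a_8 = 131072


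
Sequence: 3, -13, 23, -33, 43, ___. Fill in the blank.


Pattern: alternating sign, magnitude arithmetic (d=10)
Terms: 3, -13, 23, -33, 43
Next term = -53

Next term = -53


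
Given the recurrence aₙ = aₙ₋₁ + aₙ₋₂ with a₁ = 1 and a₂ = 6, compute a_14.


Computing iteratively: 1, 6, 7, 13, 20, 33, 53, 86, 139, 225, 364, 589, ...
a_14 = 1542

a_14 = 1542


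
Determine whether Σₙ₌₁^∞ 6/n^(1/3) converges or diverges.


p-series test: Σ c/n^p converges if p > 1, diverges if p ≤ 1 (constant c > 0 doesn't affect convergence).
p = 1/3
1/3 ≤ 1 → DIVERGES

Diverges (p = 1/3 ≤ 1)


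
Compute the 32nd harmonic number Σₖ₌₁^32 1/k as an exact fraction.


H_32 = 1/1 + 1/2 + 1/3 + ... + 1/32
= 586061125622639/144403552893600
≈ 4.0585

H_32 = 586061125622639/144403552893600 ≈ 4.0585


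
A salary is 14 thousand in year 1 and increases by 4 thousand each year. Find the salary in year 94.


aₙ = a₁ + (n-1)d
= 14 + (94-1)×4
= 14 + 372
= 386

a_94 = 386


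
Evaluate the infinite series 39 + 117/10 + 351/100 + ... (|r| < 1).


S∞ = a₁/(1-r) = 39/(1 - 3/10)
= 39/(7/10)
= 390/7

S∞ = 390/7


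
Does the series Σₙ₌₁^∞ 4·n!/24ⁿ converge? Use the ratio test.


aₙ = 4·n!/24^n
a_{n+1}/aₙ = (n+1)!/24^(n+1) × 24^n/n!  (constant 4 cancels)
= (n+1)/24
L = lim(n→∞) (n+1)/24 = ∞
L > 1 → series DIVERGES

Diverges (ratio test: L = ∞ > 1)


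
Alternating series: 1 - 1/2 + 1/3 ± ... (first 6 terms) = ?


S = 1 - 1/2 + 1/3 - 1/4 + 1/5 - 1/6
= 0.6167
(Full series converges to +ln(2) ≈ +0.6931)

S_6 = 0.6167


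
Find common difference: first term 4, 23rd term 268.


d = (aₙ - a₁)/(n-1)
= (268 - 4)/(23-1)
= 264/22 = 12

d = 12


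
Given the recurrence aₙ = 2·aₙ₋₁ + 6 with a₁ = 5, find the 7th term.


Computing step by step:
a_1 = 5
a_2 = 16
a_3 = 38
a_4 = 82
a_5 = 170
a_6 = 346
a_7 = 698


a_7 = 698


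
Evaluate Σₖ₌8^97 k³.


Σₖ₌8^97 k³ = [97·98/2]² − [7·8/2]²
= 22591009 − 784 = 22590225

Σk³ = 22590225


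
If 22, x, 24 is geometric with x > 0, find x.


GM = √(22×24) = √528 = 22.9783

GM = 22.9783


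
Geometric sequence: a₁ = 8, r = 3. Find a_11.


aₙ = a₁·r^(n-1)
= 8×3^10
= 8×59049
= 472392

a_11 = 472392


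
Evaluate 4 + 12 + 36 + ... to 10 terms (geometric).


Sₙ = 4×(3^10 - 1)/(3 - 1)
= 4×(59049 - 1)/2
= 4×59048/2
= 118096

S_10 = 118096


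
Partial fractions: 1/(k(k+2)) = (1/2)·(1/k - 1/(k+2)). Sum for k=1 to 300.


1/(k(k+2)) = (1/2)·(1/k - 1/(k+2)) (partial fractions)
Telescoping: Σ = (1/2)·(1 + 1/2 - 1/301 - 1/302) = 67875/90902

Sum = 67875/90902


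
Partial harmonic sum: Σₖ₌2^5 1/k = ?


Σₖ₌2^5 1/k = 1/2 + 1/3 + 1/4 + 1/5
= 77/60
≈ 1.2833

Sum = 77/60 ≈ 1.2833


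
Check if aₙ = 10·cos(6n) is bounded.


For all n, -1 ≤ cos(6n) ≤ 1, so -10 ≤ 10·cos(6n) ≤ 10
Lower bound: -10, Upper bound: 10
The sequence IS bounded

Bounded (-10 ≤ aₙ ≤ 10)


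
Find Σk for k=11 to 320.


Σₖ₌11^320 k = Σₖ₌₁^320 k − Σₖ₌₁^10 k
= 320·321/2 − 10·11/2
= 51360 − 55 = 51305

Σk = 51305


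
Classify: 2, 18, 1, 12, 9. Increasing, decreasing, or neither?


Differences: 16, -17, 11, -3
Difference at position 1 is +16 (> 0) but position 2 is -17 (< 0) — sequence both rises and falls
→ NOT monotonic

Not monotonic


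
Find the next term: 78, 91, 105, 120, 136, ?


Pattern: triangular numbers: n(n+1)/2
Terms: 78, 91, 105, 120, 136
Next term = 153

Next term = 153


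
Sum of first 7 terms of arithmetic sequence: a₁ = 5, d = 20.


aₙ = 5 + (7-1)×20 = 125
Sₙ = n(a₁+aₙ)/2 = 7×(5+125)/2
= 7×130/2 = 455

S_7 = 455


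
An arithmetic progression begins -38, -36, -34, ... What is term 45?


aₙ = a₁ + (n-1)d
= -38 + (45-1)×2
= -38 + 88
= 50

a_45 = 50


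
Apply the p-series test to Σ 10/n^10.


p-series test: Σ c/n^p converges if p > 1, diverges if p ≤ 1 (constant c > 0 doesn't affect convergence).
p = 10
10 > 1 → CONVERGES

Converges (p = 10 > 1)


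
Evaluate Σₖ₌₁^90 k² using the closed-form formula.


n = 90
n(n+1)(2n+1)/6 = 90×91×181/6
= 1482390/6 = 247065

Σk² = 247065


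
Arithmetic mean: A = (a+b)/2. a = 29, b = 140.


AM = (29 + 140)/2 = 169/2 = 84.5

AM = 84.5


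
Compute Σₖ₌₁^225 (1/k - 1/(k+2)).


Telescoping with gap 2: two head and two tail terms survive.
= (1 + 1/2) - (1/226 + 1/227)
= 3/2 - 1/226 - 1/227 = 38250/25651

Sum = 38250/25651


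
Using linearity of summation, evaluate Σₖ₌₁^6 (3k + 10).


Σ(3k+10) = 3·Σk + 10·n
= 3·21 + 10·6
= 63 + 60 = 123

Σ = 123


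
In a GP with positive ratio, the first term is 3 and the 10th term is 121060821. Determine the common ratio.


r^(n-1) = aₙ/a₁
r^9 = 121060821/3 = 40353607
r = 40353607^(1/9)
= 7

r = 7


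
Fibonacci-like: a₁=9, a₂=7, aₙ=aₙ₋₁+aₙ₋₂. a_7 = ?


Computing iteratively: 9, 7, 16, 23, 39, 62, 101
a_7 = 101

a_7 = 101


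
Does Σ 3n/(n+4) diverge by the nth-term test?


lim(n→∞) 3n/(n+4) = 3/1 = 3  (divide numerator and denominator by n)
lim aₙ = 3 ≠ 0 → series DIVERGES

Diverges (lim aₙ = 3 ≠ 0)


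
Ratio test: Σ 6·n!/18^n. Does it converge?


aₙ = 6·n!/18^n
a_{n+1}/aₙ = (n+1)!/18^(n+1) × 18^n/n!  (constant 6 cancels)
= (n+1)/18
L = lim(n→∞) (n+1)/18 = ∞
L > 1 → series DIVERGES

Diverges (ratio test: L = ∞ > 1)


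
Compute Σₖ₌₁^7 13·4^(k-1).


Sₙ = 13×(4^7 - 1)/(4 - 1)
= 13×(16384 - 1)/3
= 13×16383/3
= 70993

S_7 = 70993


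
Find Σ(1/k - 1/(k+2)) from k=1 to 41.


Telescoping with gap 2: two head and two tail terms survive.
= (1 + 1/2) - (1/42 + 1/43)
= 3/2 - 1/42 - 1/43 = 1312/903

Sum = 1312/903


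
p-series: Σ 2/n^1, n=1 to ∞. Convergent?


p-series test: Σ c/n^p converges if p > 1, diverges if p ≤ 1 (constant c > 0 doesn't affect convergence).
p = 1
1 ≤ 1 → DIVERGES

Diverges (p = 1 ≤ 1)


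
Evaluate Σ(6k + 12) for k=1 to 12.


Σ(6k+12) = 6·Σk + 12·n
= 6·78 + 12·12
= 468 + 144 = 612

Σ = 612


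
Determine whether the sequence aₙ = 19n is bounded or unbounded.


aₙ = 19n → as n→∞, aₙ→∞
No finite upper bound exists
The sequence is UNBOUNDED

Unbounded (aₙ → ∞ as n → ∞)


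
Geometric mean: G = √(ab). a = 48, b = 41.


GM = √(48×41) = √1968 = 44.3621

GM = 44.3621


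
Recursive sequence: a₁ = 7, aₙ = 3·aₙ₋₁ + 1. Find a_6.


Computing step by step:
a_1 = 7
a_2 = 22
a_3 = 67
a_4 = 202
a_5 = 607
a_6 = 1822


a_6 = 1822


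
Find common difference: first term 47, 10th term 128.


d = (aₙ - a₁)/(n-1)
= (128 - 47)/(10-1)
= 81/9 = 9

d = 9


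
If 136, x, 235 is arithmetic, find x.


AM = (136 + 235)/2 = 371/2 = 185.5

AM = 185.5


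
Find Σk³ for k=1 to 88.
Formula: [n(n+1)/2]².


n(n+1)/2 = 88×89/2 = 3916
Σk³ = 3916² = 15335056

Σk³ = 15335056


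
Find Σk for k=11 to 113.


Σₖ₌11^113 k = Σₖ₌₁^113 k − Σₖ₌₁^10 k
= 113·114/2 − 10·11/2
= 6441 − 55 = 6386

Σk = 6386


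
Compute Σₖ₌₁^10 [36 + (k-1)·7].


aₙ = 36 + (10-1)×7 = 99
Sₙ = n(a₁+aₙ)/2 = 10×(36+99)/2
= 10×135/2 = 675

S_10 = 675


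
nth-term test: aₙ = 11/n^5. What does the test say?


lim(n→∞) 11/n^5 = 0
lim aₙ = 0 → nth-term test is INCONCLUSIVE
(Need other tests; this is actually a convergent p-series with p=5 > 1)

Inconclusive (lim aₙ = 0; need another test)


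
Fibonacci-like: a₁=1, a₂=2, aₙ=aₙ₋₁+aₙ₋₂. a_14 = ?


Computing iteratively: 1, 2, 3, 5, 8, 13, 21, 34, 55, 89, 144, 233, ...
a_14 = 610

a_14 = 610


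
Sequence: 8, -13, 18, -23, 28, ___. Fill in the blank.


Pattern: alternating sign, magnitude arithmetic (d=5)
Terms: 8, -13, 18, -23, 28
Next term = -33

Next term = -33


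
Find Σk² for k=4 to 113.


Σₖ₌4^113 k² = Σₖ₌₁^113 k² − Σₖ₌₁^3 k²
= 113·114·227/6 − 3·4·7/6
= 487369 − 14 = 487355

Σk² = 487355


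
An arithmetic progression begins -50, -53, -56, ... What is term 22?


aₙ = a₁ + (n-1)d
= -50 + (22-1)×-3
= -50 - 63
= -113

a_22 = -113


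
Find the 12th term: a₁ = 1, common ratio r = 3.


aₙ = a₁·r^(n-1)
= 1×3^11
= 1×177147
= 177147

a_12 = 177147


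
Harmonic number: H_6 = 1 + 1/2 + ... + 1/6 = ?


H_6 = 1/1 + 1/2 + 1/3 + 1/4 + 1/5 + 1/6
= 49/20
≈ 2.45

H_6 = 49/20 ≈ 2.45


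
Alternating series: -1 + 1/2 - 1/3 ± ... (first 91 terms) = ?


S = -1 + 1/2 - 1/3 + 1/4 - 1/5 + 1/6 - 1/7 + 1/8 ± ...
= -0.6986
(Full series converges to -ln(2) ≈ -0.6931)

S_91 = -0.6986


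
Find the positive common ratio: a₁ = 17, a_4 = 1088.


r^(n-1) = aₙ/a₁
r^3 = 1088/17 = 64
r = 64^(1/3)
= 4

r = 4


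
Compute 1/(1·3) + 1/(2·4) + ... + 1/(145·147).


1/(k(k+2)) = (1/2)·(1/k - 1/(k+2)) (partial fractions)
Telescoping: Σ = (1/2)·(1 + 1/2 - 1/146 - 1/147) = 7975/10731

Sum = 7975/10731


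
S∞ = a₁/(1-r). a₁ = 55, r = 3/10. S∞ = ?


S∞ = a₁/(1-r) = 55/(1 - 3/10)
= 55/(7/10)
= 550/7

S∞ = 550/7


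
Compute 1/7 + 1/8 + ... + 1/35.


Σₖ₌7^35 1/k = 1/7 + 1/8 + 1/9 + ... + 1/35
= 22274660489989/13127595717600
≈ 1.6968

Sum = 22274660489989/13127595717600 ≈ 1.6968


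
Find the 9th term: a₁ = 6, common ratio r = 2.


aₙ = a₁·r^(n-1)
= 6×2^8
= 6×256
= 1536

a_9 = 1536


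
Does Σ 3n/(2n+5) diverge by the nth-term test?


lim(n→∞) 3n/(2n+5) = 3/2 = 3/2  (divide numerator and denominator by n)
lim aₙ = 3/2 ≠ 0 → series DIVERGES

Diverges (lim aₙ = 3/2 ≠ 0)


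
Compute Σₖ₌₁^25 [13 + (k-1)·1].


aₙ = 13 + (25-1)×1 = 37
Sₙ = n(a₁+aₙ)/2 = 25×(13+37)/2
= 25×50/2 = 625

S_25 = 625


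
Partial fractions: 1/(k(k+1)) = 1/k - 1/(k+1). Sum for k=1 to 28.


1/(k(k+1)) = 1/k - 1/(k+1) (partial fractions)
Telescoping: Σ = 1 - 1/29 = 28/29

Sum = 28/29


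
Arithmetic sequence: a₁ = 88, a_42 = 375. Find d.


d = (aₙ - a₁)/(n-1)
= (375 - 88)/(42-1)
= 287/41 = 7

d = 7


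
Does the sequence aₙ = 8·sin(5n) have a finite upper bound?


For all n, -1 ≤ sin(5n) ≤ 1, so -8 ≤ 8·sin(5n) ≤ 8
Lower bound: -8, Upper bound: 8
The sequence IS bounded

Bounded (-8 ≤ aₙ ≤ 8)


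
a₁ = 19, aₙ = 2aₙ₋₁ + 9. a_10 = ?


Computing step by step:
a_1 = 19
a_2 = 47
a_3 = 103
a_4 = 215
a_5 = 439
a_6 = 887
a_7 = 1783
a_8 = 3575
a_9 = 7159
a_10 = 14327


a_10 = 14327


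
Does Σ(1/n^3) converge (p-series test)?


p-series test: Σ c/n^p converges if p > 1, diverges if p ≤ 1 (constant c > 0 doesn't affect convergence).
p = 3
3 > 1 → CONVERGES

Converges (p = 3 > 1)


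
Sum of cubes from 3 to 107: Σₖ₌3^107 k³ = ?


Σₖ₌3^107 k³ = [107·108/2]² − [2·3/2]²
= 33385284 − 9 = 33385275

Σk³ = 33385275


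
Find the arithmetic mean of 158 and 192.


AM = (158 + 192)/2 = 350/2 = 175

AM = 175


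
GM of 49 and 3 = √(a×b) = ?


GM = √(49×3) = √147 = 12.1244

GM = 12.1244


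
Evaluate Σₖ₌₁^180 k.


n(n+1)/2 = 180×181/2 = 32580/2 = 16290

Σk = 16290


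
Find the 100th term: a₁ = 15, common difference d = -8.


aₙ = a₁ + (n-1)d
= 15 + (100-1)×-8
= 15 - 792
= -777

a_100 = -777


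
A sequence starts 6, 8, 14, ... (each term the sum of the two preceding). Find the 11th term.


Computing iteratively: 6, 8, 14, 22, 36, 58, 94, 152, 246, 398, 644
a_11 = 644

a_11 = 644


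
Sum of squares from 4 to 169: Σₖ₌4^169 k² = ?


Σₖ₌4^169 k² = Σₖ₌₁^169 k² − Σₖ₌₁^3 k²
= 169·170·339/6 − 3·4·7/6
= 1623245 − 14 = 1623231

Σk² = 1623231


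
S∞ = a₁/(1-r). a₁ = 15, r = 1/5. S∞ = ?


S∞ = a₁/(1-r) = 15/(1 - 1/5)
= 15/(4/5)
= 75/4

S∞ = 75/4


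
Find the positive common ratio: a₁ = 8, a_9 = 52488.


r^(n-1) = aₙ/a₁
r^8 = 52488/8 = 6561
r = 6561^(1/8)
= ±3; taking r > 0 gives r = 3

r = 3


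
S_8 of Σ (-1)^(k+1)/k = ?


S = 1 - 1/2 + 1/3 - 1/4 + 1/5 - 1/6 + 1/7 - 1/8
= 0.6345
(Full series converges to +ln(2) ≈ +0.6931)

S_8 = 0.6345


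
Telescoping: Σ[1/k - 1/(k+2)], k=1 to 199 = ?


Telescoping with gap 2: two head and two tail terms survive.
= (1 + 1/2) - (1/200 + 1/201)
= 3/2 - 1/200 - 1/201 = 59899/40200

Sum = 59899/40200


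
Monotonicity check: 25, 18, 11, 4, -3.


Differences: -7, -7, -7, -7
All differences < 0 → strictly DECREASING

Monotonically decreasing


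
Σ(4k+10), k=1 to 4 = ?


Σ(4k+10) = 4·Σk + 10·n
= 4·10 + 10·4
= 40 + 40 = 80

Σ = 80


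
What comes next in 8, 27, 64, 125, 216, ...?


Pattern: perfect cubes: n³
Terms: 8, 27, 64, 125, 216
Next term = 343

Next term = 343


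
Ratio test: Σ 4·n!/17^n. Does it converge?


aₙ = 4·n!/17^n
a_{n+1}/aₙ = (n+1)!/17^(n+1) × 17^n/n!  (constant 4 cancels)
= (n+1)/17
L = lim(n→∞) (n+1)/17 = ∞
L > 1 → series DIVERGES

Diverges (ratio test: L = ∞ > 1)


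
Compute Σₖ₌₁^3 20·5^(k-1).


Sₙ = 20×(5^3 - 1)/(5 - 1)
= 20×(125 - 1)/4
= 20×124/4
= 620

S_3 = 620


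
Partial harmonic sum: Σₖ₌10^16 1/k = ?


Σₖ₌10^16 1/k = 1/10 + 1/11 + 1/12 + 1/13 + 1/14 + 1/15 + 1/16
= 8837/16016
≈ 0.5518

Sum = 8837/16016 ≈ 0.5518


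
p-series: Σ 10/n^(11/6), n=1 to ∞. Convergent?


p-series test: Σ c/n^p converges if p > 1, diverges if p ≤ 1 (constant c > 0 doesn't affect convergence).
p = 11/6
11/6 > 1 → CONVERGES

Converges (p = 11/6 > 1)


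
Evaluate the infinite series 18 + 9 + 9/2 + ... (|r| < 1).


S∞ = a₁/(1-r) = 18/(1 - 1/2)
= 18/(1/2)
= 36

S∞ = 36


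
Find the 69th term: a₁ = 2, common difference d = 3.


aₙ = a₁ + (n-1)d
= 2 + (69-1)×3
= 2 + 204
= 206

a_69 = 206


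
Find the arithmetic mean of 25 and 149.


AM = (25 + 149)/2 = 174/2 = 87

AM = 87


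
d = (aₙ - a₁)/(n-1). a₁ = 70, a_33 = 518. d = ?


d = (aₙ - a₁)/(n-1)
= (518 - 70)/(33-1)
= 448/32 = 14

d = 14


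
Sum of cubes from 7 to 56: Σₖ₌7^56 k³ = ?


Σₖ₌7^56 k³ = [56·57/2]² − [6·7/2]²
= 2547216 − 441 = 2546775

Σk³ = 2546775


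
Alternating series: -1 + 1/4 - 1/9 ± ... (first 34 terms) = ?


S = -1 + 1/4 - 1/9 + 1/16 - 1/25 + 1/36 - 1/49 + 1/64 ± ...
= -0.822
(Full series converges to -π²/12 ≈ -0.8225)

S_34 = -0.822


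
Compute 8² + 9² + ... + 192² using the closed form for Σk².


Σₖ₌8^192 k² = Σₖ₌₁^192 k² − Σₖ₌₁^7 k²
= 192·193·385/6 − 7·8·15/6
= 2377760 − 140 = 2377620

Σk² = 2377620


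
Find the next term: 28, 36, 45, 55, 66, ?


Pattern: triangular numbers: n(n+1)/2
Terms: 28, 36, 45, 55, 66
Next term = 78

Next term = 78


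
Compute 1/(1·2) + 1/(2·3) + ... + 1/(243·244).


1/(k(k+1)) = 1/k - 1/(k+1) (partial fractions)
Telescoping: Σ = 1 - 1/244 = 243/244

Sum = 243/244


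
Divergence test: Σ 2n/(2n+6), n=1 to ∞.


lim(n→∞) 2n/(2n+6) = 2/2 = 1  (divide numerator and denominator by n)
lim aₙ = 1 ≠ 0 → series DIVERGES

Diverges (lim aₙ = 1 ≠ 0)


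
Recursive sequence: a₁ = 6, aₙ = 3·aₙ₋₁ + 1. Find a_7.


Computing step by step:
a_1 = 6
a_2 = 19
a_3 = 58
a_4 = 175
a_5 = 526
a_6 = 1579
a_7 = 4738


a_7 = 4738


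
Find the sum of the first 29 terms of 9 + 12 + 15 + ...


aₙ = 9 + (29-1)×3 = 93
Sₙ = n(a₁+aₙ)/2 = 29×(9+93)/2
= 29×102/2 = 1479

S_29 = 1479


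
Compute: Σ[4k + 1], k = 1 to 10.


Σ(4k+1) = 4·Σk + 1·n
= 4·55 + 1·10
= 220 + 10 = 230

Σ = 230


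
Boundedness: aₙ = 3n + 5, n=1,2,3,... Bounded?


aₙ = 3n + 5 → as n→∞, aₙ→∞
No finite upper bound exists
The sequence is UNBOUNDED

Unbounded (aₙ → ∞ as n → ∞)


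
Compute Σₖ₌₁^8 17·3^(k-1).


Sₙ = 17×(3^8 - 1)/(3 - 1)
= 17×(6561 - 1)/2
= 17×6560/2
= 55760

S_8 = 55760


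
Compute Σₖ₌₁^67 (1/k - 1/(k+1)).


Telescoping: adjacent terms cancel.
= 1/1 - 1/68
= 1 - 1/68 = 67/68

Sum = 67/68


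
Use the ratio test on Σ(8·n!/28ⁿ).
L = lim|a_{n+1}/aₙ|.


aₙ = 8·n!/28^n
a_{n+1}/aₙ = (n+1)!/28^(n+1) × 28^n/n!  (constant 8 cancels)
= (n+1)/28
L = lim(n→∞) (n+1)/28 = ∞
L > 1 → series DIVERGES

Diverges (ratio test: L = ∞ > 1)


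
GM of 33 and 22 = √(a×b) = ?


GM = √(33×22) = √726 = 26.9444

GM = 26.9444


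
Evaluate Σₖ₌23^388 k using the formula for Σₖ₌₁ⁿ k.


Σₖ₌23^388 k = Σₖ₌₁^388 k − Σₖ₌₁^22 k
= 388·389/2 − 22·23/2
= 75466 − 253 = 75213

Σk = 75213


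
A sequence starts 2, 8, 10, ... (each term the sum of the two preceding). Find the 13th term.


Computing iteratively: 2, 8, 10, 18, 28, 46, 74, 120, 194, 314, 508, 822, ...
a_13 = 1330

a_13 = 1330


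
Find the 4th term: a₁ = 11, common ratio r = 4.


aₙ = a₁·r^(n-1)
= 11×4^3
= 11×64
= 704

a_4 = 704


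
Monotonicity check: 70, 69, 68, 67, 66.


Differences: -1, -1, -1, -1
All differences < 0 → strictly DECREASING

Monotonically decreasing


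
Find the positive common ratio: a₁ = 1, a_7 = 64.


r^(n-1) = aₙ/a₁
r^6 = 64/1 = 64
r = 64^(1/6)
= ±2; taking r > 0 gives r = 2

r = 2


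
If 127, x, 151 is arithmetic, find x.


AM = (127 + 151)/2 = 278/2 = 139

AM = 139


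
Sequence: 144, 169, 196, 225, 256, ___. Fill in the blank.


Pattern: perfect squares: n²
Terms: 144, 169, 196, 225, 256
Next term = 289

Next term = 289


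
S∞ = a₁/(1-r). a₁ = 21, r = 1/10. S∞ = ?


S∞ = a₁/(1-r) = 21/(1 - 1/10)
= 21/(9/10)
= 70/3

S∞ = 70/3


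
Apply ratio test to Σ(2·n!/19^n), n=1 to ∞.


aₙ = 2·n!/19^n
a_{n+1}/aₙ = (n+1)!/19^(n+1) × 19^n/n!  (constant 2 cancels)
= (n+1)/19
L = lim(n→∞) (n+1)/19 = ∞
L > 1 → series DIVERGES

Diverges (ratio test: L = ∞ > 1)


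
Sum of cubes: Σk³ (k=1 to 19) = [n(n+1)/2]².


n(n+1)/2 = 19×20/2 = 190
Σk³ = 190² = 36100

Σk³ = 36100


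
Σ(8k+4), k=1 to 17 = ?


Σ(8k+4) = 8·Σk + 4·n
= 8·153 + 4·17
= 1224 + 68 = 1292

Σ = 1292


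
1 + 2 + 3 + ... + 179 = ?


n(n+1)/2 = 179×180/2 = 32220/2 = 16110

Σk = 16110


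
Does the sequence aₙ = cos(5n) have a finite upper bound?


For all n, -1 ≤ cos(5n) ≤ 1, so -1 ≤ cos(5n) ≤ 1
Lower bound: -1, Upper bound: 1
The sequence IS bounded

Bounded (-1 ≤ aₙ ≤ 1)


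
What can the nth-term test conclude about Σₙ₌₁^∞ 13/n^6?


lim(n→∞) 13/n^6 = 0
lim aₙ = 0 → nth-term test is INCONCLUSIVE
(Need other tests; this is actually a convergent p-series with p=6 > 1)

Inconclusive (lim aₙ = 0; need another test)


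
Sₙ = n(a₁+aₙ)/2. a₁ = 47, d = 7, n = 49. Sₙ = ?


aₙ = 47 + (49-1)×7 = 383
Sₙ = n(a₁+aₙ)/2 = 49×(47+383)/2
= 49×430/2 = 10535

S_49 = 10535


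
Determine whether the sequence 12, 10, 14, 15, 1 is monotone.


Differences: -2, 4, 1, -14
Difference at position 2 is +4 (> 0) but position 1 is -2 (< 0) — sequence both rises and falls
→ NOT monotonic

Not monotonic


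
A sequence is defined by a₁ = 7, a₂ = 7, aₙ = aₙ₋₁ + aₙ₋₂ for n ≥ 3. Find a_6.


Computing iteratively: 7, 7, 14, 21, 35, 56
a_6 = 56

a_6 = 56


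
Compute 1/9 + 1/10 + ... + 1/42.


Σₖ₌9^42 1/k = 1/9 + 1/10 + 1/11 + ... + 1/42
= 32040254434491593/19914562703599200
≈ 1.6089

Sum = 32040254434491593/19914562703599200 ≈ 1.6089


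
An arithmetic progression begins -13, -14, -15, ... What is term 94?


aₙ = a₁ + (n-1)d
= -13 + (94-1)×-1
= -13 - 93
= -106

a_94 = -106


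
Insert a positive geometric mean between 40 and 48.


GM = √(40×48) = √1920 = 43.8178

GM = 43.8178


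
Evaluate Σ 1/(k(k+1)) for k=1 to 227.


1/(k(k+1)) = 1/k - 1/(k+1) (partial fractions)
Telescoping: Σ = 1 - 1/228 = 227/228

Sum = 227/228


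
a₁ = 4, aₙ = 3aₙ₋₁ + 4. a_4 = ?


Computing step by step:
a_1 = 4
a_2 = 16
a_3 = 52
a_4 = 160


a_4 = 160


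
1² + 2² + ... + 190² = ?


n = 190
n(n+1)(2n+1)/6 = 190×191×381/6
= 13826490/6 = 2304415

Σk² = 2304415


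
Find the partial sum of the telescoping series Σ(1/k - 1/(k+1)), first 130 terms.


Telescoping: adjacent terms cancel.
= 1/1 - 1/131
= 1 - 1/131 = 130/131

Sum = 130/131


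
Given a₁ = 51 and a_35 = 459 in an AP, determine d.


d = (aₙ - a₁)/(n-1)
= (459 - 51)/(35-1)
= 408/34 = 12

d = 12


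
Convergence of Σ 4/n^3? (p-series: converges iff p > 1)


p-series test: Σ c/n^p converges if p > 1, diverges if p ≤ 1 (constant c > 0 doesn't affect convergence).
p = 3
3 > 1 → CONVERGES

Converges (p = 3 > 1)


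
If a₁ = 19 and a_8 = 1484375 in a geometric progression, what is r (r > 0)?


r^(n-1) = aₙ/a₁
r^7 = 1484375/19 = 78125
r = 78125^(1/7)
= 5

r = 5


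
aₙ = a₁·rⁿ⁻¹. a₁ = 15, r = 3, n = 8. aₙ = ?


aₙ = a₁·r^(n-1)
= 15×3^7
= 15×2187
= 32805

a_8 = 32805


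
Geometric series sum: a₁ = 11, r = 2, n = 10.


Sₙ = 11×(2^10 - 1)/(2 - 1)
= 11×(1024 - 1)/1
= 11×1023/1
= 11253

S_10 = 11253


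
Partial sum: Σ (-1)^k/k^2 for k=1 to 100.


S = -1 + 1/4 - 1/9 + 1/16 - 1/25 + 1/36 - 1/49 + 1/64 ± ...
= -0.8224
(Full series converges to -π²/12 ≈ -0.8225)

S_100 = -0.8224


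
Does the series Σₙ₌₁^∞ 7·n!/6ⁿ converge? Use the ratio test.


aₙ = 7·n!/6^n
a_{n+1}/aₙ = (n+1)!/6^(n+1) × 6^n/n!  (constant 7 cancels)
= (n+1)/6
L = lim(n→∞) (n+1)/6 = ∞
L > 1 → series DIVERGES

Diverges (ratio test: L = ∞ > 1)


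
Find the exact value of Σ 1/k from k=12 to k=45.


Σₖ₌12^45 1/k = 1/12 + 1/13 + 1/14 + ... + 1/45
= 12952600348955916409/9419588158802421600
≈ 1.3751

Sum = 12952600348955916409/9419588158802421600 ≈ 1.3751


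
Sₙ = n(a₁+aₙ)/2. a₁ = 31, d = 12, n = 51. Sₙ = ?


aₙ = 31 + (51-1)×12 = 631
Sₙ = n(a₁+aₙ)/2 = 51×(31+631)/2
= 51×662/2 = 16881

S_51 = 16881


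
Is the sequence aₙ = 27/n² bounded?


a₁ = 27, a₂ = 27/4, a₃ = 27/9, ...
0 < aₙ ≤ 27 for all n ≥ 1
The sequence IS bounded

Bounded (0 < aₙ ≤ 27)


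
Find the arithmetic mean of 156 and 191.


AM = (156 + 191)/2 = 347/2 = 173.5

AM = 173.5


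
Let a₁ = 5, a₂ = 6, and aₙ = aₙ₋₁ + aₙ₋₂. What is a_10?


Computing iteratively: 5, 6, 11, 17, 28, 45, 73, 118, 191, 309
a_10 = 309

a_10 = 309


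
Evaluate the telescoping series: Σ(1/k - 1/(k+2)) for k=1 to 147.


Telescoping with gap 2: two head and two tail terms survive.
= (1 + 1/2) - (1/148 + 1/149)
= 3/2 - 1/148 - 1/149 = 32781/22052

Sum = 32781/22052


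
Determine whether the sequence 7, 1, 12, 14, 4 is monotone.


Differences: -6, 11, 2, -10
Difference at position 2 is +11 (> 0) but position 1 is -6 (< 0) — sequence both rises and falls
→ NOT monotonic

Not monotonic


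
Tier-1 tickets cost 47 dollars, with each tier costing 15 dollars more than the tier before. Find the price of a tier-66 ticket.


aₙ = a₁ + (n-1)d
= 47 + (66-1)×15
= 47 + 975
= 1022

a_66 = 1022


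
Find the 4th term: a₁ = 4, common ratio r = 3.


aₙ = a₁·r^(n-1)
= 4×3^3
= 4×27
= 108

a_4 = 108


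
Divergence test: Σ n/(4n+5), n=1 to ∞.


lim(n→∞) n/(4n+5) = 1/4 = 1/4  (divide numerator and denominator by n)
lim aₙ = 1/4 ≠ 0 → series DIVERGES

Diverges (lim aₙ = 1/4 ≠ 0)


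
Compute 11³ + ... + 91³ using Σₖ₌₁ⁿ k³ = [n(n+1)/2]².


Σₖ₌11^91 k³ = [91·92/2]² − [10·11/2]²
= 17522596 − 3025 = 17519571

Σk³ = 17519571


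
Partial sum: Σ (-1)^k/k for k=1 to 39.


S = -1 + 1/2 - 1/3 + 1/4 - 1/5 + 1/6 - 1/7 + 1/8 ± ...
= -0.7058
(Full series converges to -ln(2) ≈ -0.6931)

S_39 = -0.7058


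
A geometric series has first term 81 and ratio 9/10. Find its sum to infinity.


S∞ = a₁/(1-r) = 81/(1 - 9/10)
= 81/(1/10)
= 810

S∞ = 810


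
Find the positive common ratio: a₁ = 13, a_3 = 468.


r^(n-1) = aₙ/a₁
r^2 = 468/13 = 36
r = 36^(1/2)
= ±6; taking r > 0 gives r = 6

r = 6


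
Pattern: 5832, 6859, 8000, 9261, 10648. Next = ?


Pattern: perfect cubes: n³
Terms: 5832, 6859, 8000, 9261, 10648
Next term = 12167

Next term = 12167


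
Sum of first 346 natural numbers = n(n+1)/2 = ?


n(n+1)/2 = 346×347/2 = 120062/2 = 60031

Σk = 60031


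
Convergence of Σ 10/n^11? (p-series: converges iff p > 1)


p-series test: Σ c/n^p converges if p > 1, diverges if p ≤ 1 (constant c > 0 doesn't affect convergence).
p = 11
11 > 1 → CONVERGES

Converges (p = 11 > 1)


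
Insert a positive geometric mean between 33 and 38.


GM = √(33×38) = √1254 = 35.4119

GM = 35.4119


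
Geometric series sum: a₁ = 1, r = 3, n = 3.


Sₙ = 1×(3^3 - 1)/(3 - 1)
= 1×(27 - 1)/2
= 1×26/2
= 13

S_3 = 13


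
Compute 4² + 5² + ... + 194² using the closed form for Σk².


Σₖ₌4^194 k² = Σₖ₌₁^194 k² − Σₖ₌₁^3 k²
= 194·195·389/6 − 3·4·7/6
= 2452645 − 14 = 2452631

Σk² = 2452631


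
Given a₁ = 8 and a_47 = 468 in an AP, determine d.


d = (aₙ - a₁)/(n-1)
= (468 - 8)/(47-1)
= 460/46 = 10

d = 10


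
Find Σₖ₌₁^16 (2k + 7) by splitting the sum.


Σ(2k+7) = 2·Σk + 7·n
= 2·136 + 7·16
= 272 + 112 = 384

Σ = 384


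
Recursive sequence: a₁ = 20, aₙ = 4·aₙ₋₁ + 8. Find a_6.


Computing step by step:
a_1 = 20
a_2 = 88
a_3 = 360
a_4 = 1448
a_5 = 5800
a_6 = 23208


a_6 = 23208


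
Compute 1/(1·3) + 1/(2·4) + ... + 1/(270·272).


1/(k(k+2)) = (1/2)·(1/k - 1/(k+2)) (partial fractions)
Telescoping: Σ = (1/2)·(1 + 1/2 - 1/271 - 1/272) = 110025/147424

Sum = 110025/147424


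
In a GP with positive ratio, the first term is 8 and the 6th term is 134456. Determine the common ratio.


r^(n-1) = aₙ/a₁
r^5 = 134456/8 = 16807
r = 16807^(1/5)
= 7

r = 7


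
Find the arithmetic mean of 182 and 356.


AM = (182 + 356)/2 = 538/2 = 269

AM = 269


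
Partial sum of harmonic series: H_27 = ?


H_27 = 1/1 + 1/2 + 1/3 + ... + 1/27
= 312536252003/80313433200
≈ 3.8915

H_27 = 312536252003/80313433200 ≈ 3.8915


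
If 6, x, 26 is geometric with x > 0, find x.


GM = √(6×26) = √156 = 12.49

GM = 12.49


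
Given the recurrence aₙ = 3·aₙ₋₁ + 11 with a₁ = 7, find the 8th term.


Computing step by step:
a_1 = 7
a_2 = 32
a_3 = 107
a_4 = 332
a_5 = 1007
a_6 = 3032
a_7 = 9107
a_8 = 27332


a_8 = 27332


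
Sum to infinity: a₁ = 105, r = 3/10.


S∞ = a₁/(1-r) = 105/(1 - 3/10)
= 105/(7/10)
= 150

S∞ = 150


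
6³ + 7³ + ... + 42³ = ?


Σₖ₌6^42 k³ = [42·43/2]² − [5·6/2]²
= 815409 − 225 = 815184

Σk³ = 815184


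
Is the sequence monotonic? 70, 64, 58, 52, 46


Differences: -6, -6, -6, -6
All differences < 0 → strictly DECREASING

Monotonically decreasing


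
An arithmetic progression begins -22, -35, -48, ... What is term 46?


aₙ = a₁ + (n-1)d
= -22 + (46-1)×-13
= -22 - 585
= -607

a_46 = -607


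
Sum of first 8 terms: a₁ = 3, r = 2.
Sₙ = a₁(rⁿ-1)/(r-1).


Sₙ = 3×(2^8 - 1)/(2 - 1)
= 3×(256 - 1)/1
= 3×255/1
= 765

S_8 = 765


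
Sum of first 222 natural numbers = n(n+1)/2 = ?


n(n+1)/2 = 222×223/2 = 49506/2 = 24753

Σk = 24753


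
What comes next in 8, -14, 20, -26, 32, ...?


Pattern: alternating sign, magnitude arithmetic (d=6)
Terms: 8, -14, 20, -26, 32
Next term = -38

Next term = -38


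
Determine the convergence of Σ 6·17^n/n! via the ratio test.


aₙ = 6·17^n/n!
a_{n+1}/aₙ = 17^(n+1)/(n+1)! × n!/17^n  (constant 6 cancels)
= 17/(n+1)
L = lim(n→∞) 17/(n+1) = 0
L < 1 → series CONVERGES

Converges (ratio test: L = 0 < 1)


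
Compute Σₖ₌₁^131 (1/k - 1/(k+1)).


Telescoping: adjacent terms cancel.
= 1/1 - 1/132
= 1 - 1/132 = 131/132

Sum = 131/132


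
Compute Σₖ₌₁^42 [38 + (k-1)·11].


aₙ = 38 + (42-1)×11 = 489
Sₙ = n(a₁+aₙ)/2 = 42×(38+489)/2
= 42×527/2 = 11067

S_42 = 11067


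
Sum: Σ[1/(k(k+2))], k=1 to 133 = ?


1/(k(k+2)) = (1/2)·(1/k - 1/(k+2)) (partial fractions)
Telescoping: Σ = (1/2)·(1 + 1/2 - 1/134 - 1/135) = 13433/18090

Sum = 13433/18090


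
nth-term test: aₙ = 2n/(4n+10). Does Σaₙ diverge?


lim(n→∞) 2n/(4n+10) = 2/4 = 1/2  (divide numerator and denominator by n)
lim aₙ = 1/2 ≠ 0 → series DIVERGES

Diverges (lim aₙ = 1/2 ≠ 0)
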